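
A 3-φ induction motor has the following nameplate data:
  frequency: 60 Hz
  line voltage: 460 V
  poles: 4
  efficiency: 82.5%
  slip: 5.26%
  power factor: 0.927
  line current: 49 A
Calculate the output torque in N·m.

P_in = √3·V·I·cosφ = 1.732 × 460 × 49 × 0.927 = 36189 W
P_out = η·P_in = 0.825 × 36189 = 29856 W
n_s = 120×60/4 = 1800 rpm; n = 1800×(1−0.0526) = 1705 rpm
ω = 2π×1705/60 = 178.5 rad/s
τ = P_out/ω = 29856/178.5 = 167 N·m

167 N·m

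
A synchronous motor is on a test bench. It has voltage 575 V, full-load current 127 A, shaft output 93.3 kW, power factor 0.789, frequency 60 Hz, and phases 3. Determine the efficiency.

93.5 %

P_out = 93.3 kW = 93300 W
P_in = √3·V_L·I_L·cosφ = 1.732 × 575 × 127 × 0.789 = 99792 W
η = P_out / P_in = 93300 / 99792 = 0.935 = 93.5%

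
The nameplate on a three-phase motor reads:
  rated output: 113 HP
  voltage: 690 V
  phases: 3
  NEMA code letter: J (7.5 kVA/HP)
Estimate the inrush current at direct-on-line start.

S_LR = 7.5 × 113 = 847.5 kVA
I_LR = S_LR/(√3·V_L) = 847500/(1.732×690) = 709 A

709 A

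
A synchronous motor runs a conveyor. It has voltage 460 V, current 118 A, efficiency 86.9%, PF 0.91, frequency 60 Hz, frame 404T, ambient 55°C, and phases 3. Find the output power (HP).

P_in = √3·V·I·cosφ = 1.732 × 460 × 118 × 0.91 = 85552 W
P_out = η·P_in = 0.869 × 85552 = 74345 W
= 74345/746 = 99.7 HP

99.7 HP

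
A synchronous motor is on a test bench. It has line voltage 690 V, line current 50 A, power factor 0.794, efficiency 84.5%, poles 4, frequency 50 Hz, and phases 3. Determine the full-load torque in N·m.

P_in = √3·V·I·cosφ = 1.732 × 690 × 50 × 0.794 = 47445 W
P_out = η·P_in = 0.845 × 47445 = 40091 W
n = n_s = 120×50/4 = 1500 rpm (synchronous)
ω = 2π×1500/60 = 157.1 rad/s
τ = P_out/ω = 40091/157.1 = 255 N·m

255 N·m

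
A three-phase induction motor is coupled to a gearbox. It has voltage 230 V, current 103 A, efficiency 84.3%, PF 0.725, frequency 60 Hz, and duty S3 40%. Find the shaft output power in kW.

25.1 kW

P_in = √3·V·I·cosφ = 1.732 × 230 × 103 × 0.725 = 29748 W
P_out = η·P_in = 0.843 × 29748 = 25078 W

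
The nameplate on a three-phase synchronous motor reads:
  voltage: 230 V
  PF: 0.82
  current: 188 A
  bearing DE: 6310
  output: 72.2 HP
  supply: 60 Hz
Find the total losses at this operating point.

P_in = √3·V·I·cosφ = 1.732×230×188×0.82 = 61411 W
P_out = 72.2×746 = 53861 W
Losses = P_in − P_out = 61411 − 53861 = 7550 W

7550 W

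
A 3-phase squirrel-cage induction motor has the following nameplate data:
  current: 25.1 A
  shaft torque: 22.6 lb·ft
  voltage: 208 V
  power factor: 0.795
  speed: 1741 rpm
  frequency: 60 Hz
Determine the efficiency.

77.7 %

τ = 22.6 lb·ft × 1.356 = 30.65 N·m
ω = 2π × 1741/60 = 182.3 rad/s; P_out = τω = 30.65 × 182.3 = 5587 W
P_in = √3·V_L·I_L·cosφ = 1.732 × 208 × 25.1 × 0.795 = 7189 W
η = P_out / P_in = 5587 / 7189 = 0.777 = 77.7%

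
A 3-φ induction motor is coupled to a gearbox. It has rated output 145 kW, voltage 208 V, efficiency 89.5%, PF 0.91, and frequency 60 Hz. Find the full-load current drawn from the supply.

494 A

P_out = 145 kW = 145000 W
P_in = P_out / η = 145000 / 0.895 = 162011 W
I_L = P_in / (√3·V_L·cosφ) = 162011 / (1.732 × 208 × 0.91) = 494 A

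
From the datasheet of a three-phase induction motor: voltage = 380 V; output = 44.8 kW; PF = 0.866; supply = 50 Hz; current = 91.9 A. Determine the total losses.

P_in = √3·V·I·cosφ = 1.732×380×91.9×0.866 = 52380 W
P_out = 44800 W
Losses = P_in − P_out = 52380 − 44800 = 7580 W

7.58 kW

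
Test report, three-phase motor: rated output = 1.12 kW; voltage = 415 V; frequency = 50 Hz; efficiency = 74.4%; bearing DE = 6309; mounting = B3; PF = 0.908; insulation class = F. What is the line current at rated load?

P_out = 1.12 kW = 1120 W
P_in = P_out / η = 1120 / 0.744 = 1505 W
I_L = P_in / (√3·V_L·cosφ) = 1505 / (1.732 × 415 × 0.908) = 2.31 A

2.31 A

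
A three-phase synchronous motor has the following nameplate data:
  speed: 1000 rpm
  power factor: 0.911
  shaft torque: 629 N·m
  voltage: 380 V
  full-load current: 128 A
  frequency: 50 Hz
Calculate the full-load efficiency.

85.8 %

ω = 2π × 1000/60 = 104.7 rad/s; P_out = τω = 629 × 104.7 = 65856 W
P_in = √3·V_L·I_L·cosφ = 1.732 × 380 × 128 × 0.911 = 76747 W
η = P_out / P_in = 65856 / 76747 = 0.858 = 85.8%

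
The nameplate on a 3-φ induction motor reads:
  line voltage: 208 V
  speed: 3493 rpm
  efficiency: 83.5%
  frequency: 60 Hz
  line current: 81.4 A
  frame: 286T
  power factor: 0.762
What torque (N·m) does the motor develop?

P_in = √3·V·I·cosφ = 1.732 × 208 × 81.4 × 0.762 = 22346 W
P_out = η·P_in = 0.835 × 22346 = 18659 W
n = 3493 rpm
ω = 2π×3493/60 = 365.8 rad/s
τ = P_out/ω = 18659/365.8 = 51 N·m

51 N·m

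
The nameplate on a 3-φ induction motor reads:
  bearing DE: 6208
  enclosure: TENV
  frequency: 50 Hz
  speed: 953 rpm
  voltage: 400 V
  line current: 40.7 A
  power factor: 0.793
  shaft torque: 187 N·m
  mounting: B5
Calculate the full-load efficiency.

ω = 2π × 953/60 = 99.8 rad/s; P_out = τω = 187 × 99.8 = 18663 W
P_in = √3·V_L·I_L·cosφ = 1.732 × 400 × 40.7 × 0.793 = 22360 W
η = P_out / P_in = 18663 / 22360 = 0.835 = 83.5%

83.5 %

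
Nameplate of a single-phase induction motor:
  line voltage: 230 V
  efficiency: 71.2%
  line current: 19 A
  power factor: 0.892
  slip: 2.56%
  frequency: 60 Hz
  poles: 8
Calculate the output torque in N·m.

P_in = V·I·cosφ = 230 × 19 × 0.892 = 3898 W
P_out = η·P_in = 0.712 × 3898 = 2775 W
n_s = 120×60/8 = 900 rpm; n = 900×(1−0.0256) = 877 rpm
ω = 2π×877/60 = 91.84 rad/s
τ = P_out/ω = 2775/91.84 = 30.2 N·m

30.2 N·m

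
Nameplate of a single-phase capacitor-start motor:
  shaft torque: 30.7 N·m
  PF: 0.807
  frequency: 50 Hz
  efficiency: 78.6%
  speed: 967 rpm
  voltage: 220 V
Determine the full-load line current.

ω = 2π×967/60 = 101.3 rad/s; P_out = τω = 30.7 × 101.3 = 3110 W
P_in = P_out / η = 3110 / 0.786 = 3957 W
I = P_in / (V·cosφ) = 3957 / (220 × 0.807) = 22.3 A

22.3 A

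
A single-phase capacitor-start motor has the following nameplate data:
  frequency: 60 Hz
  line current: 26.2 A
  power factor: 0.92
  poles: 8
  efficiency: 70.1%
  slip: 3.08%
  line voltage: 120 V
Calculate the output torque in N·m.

P_in = V·I·cosφ = 120 × 26.2 × 0.92 = 2892 W
P_out = η·P_in = 0.701 × 2892 = 2027 W
n_s = 120×60/8 = 900 rpm; n = 900×(1−0.0308) = 872 rpm
ω = 2π×872/60 = 91.32 rad/s
τ = P_out/ω = 2027/91.32 = 22.2 N·m

22.2 N·m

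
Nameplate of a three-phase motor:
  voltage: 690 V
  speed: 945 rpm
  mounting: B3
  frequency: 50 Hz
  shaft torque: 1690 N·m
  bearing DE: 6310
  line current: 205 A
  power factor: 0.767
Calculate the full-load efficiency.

ω = 2π × 945/60 = 98.96 rad/s; P_out = τω = 1690 × 98.96 = 167242 W
P_in = √3·V_L·I_L·cosφ = 1.732 × 690 × 205 × 0.767 = 187908 W
η = P_out / P_in = 167242 / 187908 = 0.890 = 89.0%

89.0 %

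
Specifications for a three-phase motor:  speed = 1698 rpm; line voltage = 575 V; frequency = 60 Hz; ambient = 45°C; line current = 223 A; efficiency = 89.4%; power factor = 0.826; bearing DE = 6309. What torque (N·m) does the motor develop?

P_in = √3·V·I·cosφ = 1.732 × 575 × 223 × 0.826 = 183443 W
P_out = η·P_in = 0.894 × 183443 = 163998 W
n = 1698 rpm
ω = 2π×1698/60 = 177.8 rad/s
τ = P_out/ω = 163998/177.8 = 922 N·m

922 N·m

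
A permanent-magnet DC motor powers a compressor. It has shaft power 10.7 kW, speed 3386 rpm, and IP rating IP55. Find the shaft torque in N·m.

30.2 N·m

ω = 2π × 3386/60 = 354.6 rad/s
τ = P/ω = 10700/354.6 = 30.2 N·m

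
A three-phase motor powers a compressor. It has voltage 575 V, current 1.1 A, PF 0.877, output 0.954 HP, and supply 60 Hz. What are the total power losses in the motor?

P_in = √3·V·I·cosφ = 1.732×575×1.1×0.877 = 961 W
P_out = 0.954×746 = 712 W
Losses = P_in − P_out = 961 − 712 = 249 W

249 W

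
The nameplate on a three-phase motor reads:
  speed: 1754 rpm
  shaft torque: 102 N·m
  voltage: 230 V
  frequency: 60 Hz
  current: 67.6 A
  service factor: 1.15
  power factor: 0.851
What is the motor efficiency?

ω = 2π × 1754/60 = 183.7 rad/s; P_out = τω = 102 × 183.7 = 18737 W
P_in = √3·V_L·I_L·cosφ = 1.732 × 230 × 67.6 × 0.851 = 22917 W
η = P_out / P_in = 18737 / 22917 = 0.818 = 81.8%

81.8 %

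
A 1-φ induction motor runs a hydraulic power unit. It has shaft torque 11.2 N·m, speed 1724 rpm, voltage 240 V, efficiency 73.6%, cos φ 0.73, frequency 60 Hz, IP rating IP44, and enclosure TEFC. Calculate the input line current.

15.7 A

ω = 2π×1724/60 = 180.5 rad/s; P_out = τω = 11.2 × 180.5 = 2022 W
P_in = P_out / η = 2022 / 0.736 = 2747 W
I = P_in / (V·cosφ) = 2747 / (240 × 0.73) = 15.7 A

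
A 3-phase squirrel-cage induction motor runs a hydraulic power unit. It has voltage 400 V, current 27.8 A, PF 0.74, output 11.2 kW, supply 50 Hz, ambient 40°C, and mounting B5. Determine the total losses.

3050 W

P_in = √3·V·I·cosφ = 1.732×400×27.8×0.74 = 14252 W
P_out = 11200 W
Losses = P_in − P_out = 14252 − 11200 = 3052 W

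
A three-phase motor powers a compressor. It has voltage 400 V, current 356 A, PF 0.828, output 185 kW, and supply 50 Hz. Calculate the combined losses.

P_in = √3·V·I·cosφ = 1.732×400×356×0.828 = 204215 W
P_out = 185000 W
Losses = P_in − P_out = 204215 − 185000 = 19215 W

19.2 kW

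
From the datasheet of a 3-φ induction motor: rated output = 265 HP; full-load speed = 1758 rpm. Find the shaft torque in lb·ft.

792 lb·ft

P_out = 265 × 746 = 197690 W
ω = 2π × 1758/60 = 184.1 rad/s
τ = P_out/ω = 197690/184.1 = 1074 N·m
In lb·ft: 1074/1.356 = 792 lb·ft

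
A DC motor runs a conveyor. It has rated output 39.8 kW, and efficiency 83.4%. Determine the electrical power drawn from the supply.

P_out = 39800 W
P_in = P_out/η = 39800/0.834 = 47722 W = 47.7 kW

47.7 kW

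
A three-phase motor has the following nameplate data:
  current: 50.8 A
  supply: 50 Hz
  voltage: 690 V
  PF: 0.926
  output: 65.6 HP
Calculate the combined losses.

7280 W

P_in = √3·V·I·cosφ = 1.732×690×50.8×0.926 = 56218 W
P_out = 65.6×746 = 48938 W
Losses = P_in − P_out = 56218 − 48938 = 7280 W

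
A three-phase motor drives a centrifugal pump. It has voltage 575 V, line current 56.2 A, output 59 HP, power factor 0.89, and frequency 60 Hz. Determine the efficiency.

88.4 %

P_out = 59 × 746 = 44014 W
P_in = √3·V_L·I_L·cosφ = 1.732 × 575 × 56.2 × 0.89 = 49813 W
η = P_out / P_in = 44014 / 49813 = 0.884 = 88.4%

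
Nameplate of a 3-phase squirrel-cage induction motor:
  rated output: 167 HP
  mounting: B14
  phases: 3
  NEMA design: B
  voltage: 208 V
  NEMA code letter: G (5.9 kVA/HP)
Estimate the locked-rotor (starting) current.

S_LR = 5.9 × 167 = 985.3 kVA
I_LR = S_LR/(√3·V_L) = 985300/(1.732×208) = 2730 A

2730 A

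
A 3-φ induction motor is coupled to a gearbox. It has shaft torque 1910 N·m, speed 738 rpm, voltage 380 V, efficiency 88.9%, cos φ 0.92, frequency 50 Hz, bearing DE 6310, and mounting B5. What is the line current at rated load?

274 A

ω = 2π×738/60 = 77.28 rad/s; P_out = τω = 1910 × 77.28 = 147605 W
P_in = P_out / η = 147605 / 0.889 = 166035 W
I_L = P_in / (√3·V_L·cosφ) = 166035 / (1.732 × 380 × 0.92) = 274 A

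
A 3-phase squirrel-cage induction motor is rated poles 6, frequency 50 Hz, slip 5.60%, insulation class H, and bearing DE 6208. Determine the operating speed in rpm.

n_s = 120f/p = 120×50/6 = 1000 rpm
n = n_s(1 − s) = 1000 × (1 − 0.056) = 944 rpm

944 rpm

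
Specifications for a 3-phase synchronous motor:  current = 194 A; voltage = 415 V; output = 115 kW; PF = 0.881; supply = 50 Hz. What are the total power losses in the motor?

7850 W

P_in = √3·V·I·cosφ = 1.732×415×194×0.881 = 122850 W
P_out = 115000 W
Losses = P_in − P_out = 122850 − 115000 = 7850 W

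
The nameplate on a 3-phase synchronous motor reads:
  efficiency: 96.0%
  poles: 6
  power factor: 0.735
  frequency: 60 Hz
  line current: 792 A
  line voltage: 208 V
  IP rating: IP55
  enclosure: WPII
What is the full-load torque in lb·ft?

1180 lb·ft

P_in = √3·V·I·cosφ = 1.732 × 208 × 792 × 0.735 = 209712 W
P_out = η·P_in = 0.96 × 209712 = 201324 W
n = n_s = 120×60/6 = 1200 rpm (synchronous)
ω = 2π×1200/60 = 125.7 rad/s
τ = P_out/ω = 201324/125.7 = 1602 N·m
In lb·ft: 1602/1.356 = 1180 lb·ft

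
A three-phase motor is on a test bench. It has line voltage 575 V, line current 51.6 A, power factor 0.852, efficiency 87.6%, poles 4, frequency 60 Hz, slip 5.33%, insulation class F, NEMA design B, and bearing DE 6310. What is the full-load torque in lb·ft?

P_in = √3·V·I·cosφ = 1.732 × 575 × 51.6 × 0.852 = 43783 W
P_out = η·P_in = 0.876 × 43783 = 38354 W
n_s = 120×60/4 = 1800 rpm; n = 1800×(1−0.0533) = 1704 rpm
ω = 2π×1704/60 = 178.4 rad/s
τ = P_out/ω = 38354/178.4 = 215 N·m
In lb·ft: 215/1.356 = 159 lb·ft

159 lb·ft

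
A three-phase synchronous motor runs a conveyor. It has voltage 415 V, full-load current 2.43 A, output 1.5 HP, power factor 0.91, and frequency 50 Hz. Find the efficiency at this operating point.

P_out = 1.5 × 746 = 1119 W
P_in = √3·V_L·I_L·cosφ = 1.732 × 415 × 2.43 × 0.91 = 1589 W
η = P_out / P_in = 1119 / 1589 = 0.704 = 70.4%

70.4 %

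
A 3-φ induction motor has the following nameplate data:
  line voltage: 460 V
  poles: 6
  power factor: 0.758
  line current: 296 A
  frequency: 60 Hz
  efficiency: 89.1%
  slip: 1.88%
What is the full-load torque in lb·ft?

953 lb·ft

P_in = √3·V·I·cosφ = 1.732 × 460 × 296 × 0.758 = 178758 W
P_out = η·P_in = 0.891 × 178758 = 159273 W
n_s = 120×60/6 = 1200 rpm; n = 1200×(1−0.0188) = 1177 rpm
ω = 2π×1177/60 = 123.3 rad/s
τ = P_out/ω = 159273/123.3 = 1292 N·m
In lb·ft: 1292/1.356 = 953 lb·ft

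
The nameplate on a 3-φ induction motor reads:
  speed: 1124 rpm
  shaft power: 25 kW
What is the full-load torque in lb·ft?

157 lb·ft

ω = 2π × 1124/60 = 117.7 rad/s
τ = P/ω = 25000/117.7 = 212.4 N·m
In lb·ft: 212.4/1.356 = 157 lb·ft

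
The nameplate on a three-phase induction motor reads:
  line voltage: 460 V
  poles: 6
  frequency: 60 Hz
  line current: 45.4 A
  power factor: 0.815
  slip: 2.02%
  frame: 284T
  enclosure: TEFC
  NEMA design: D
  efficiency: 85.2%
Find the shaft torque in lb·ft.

P_in = √3·V·I·cosφ = 1.732 × 460 × 45.4 × 0.815 = 29479 W
P_out = η·P_in = 0.852 × 29479 = 25116 W
n_s = 120×60/6 = 1200 rpm; n = 1200×(1−0.0202) = 1176 rpm
ω = 2π×1176/60 = 123.2 rad/s
τ = P_out/ω = 25116/123.2 = 203.9 N·m
In lb·ft: 203.9/1.356 = 150 lb·ft

150 lb·ft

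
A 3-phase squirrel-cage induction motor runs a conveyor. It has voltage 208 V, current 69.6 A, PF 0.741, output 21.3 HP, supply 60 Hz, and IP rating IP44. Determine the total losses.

2690 W

P_in = √3·V·I·cosφ = 1.732×208×69.6×0.741 = 18580 W
P_out = 21.3×746 = 15890 W
Losses = P_in − P_out = 18580 − 15890 = 2690 W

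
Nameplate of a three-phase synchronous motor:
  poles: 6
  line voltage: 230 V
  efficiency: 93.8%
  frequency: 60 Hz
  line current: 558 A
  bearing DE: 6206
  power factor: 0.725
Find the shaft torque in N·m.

1200 N·m

P_in = √3·V·I·cosφ = 1.732 × 230 × 558 × 0.725 = 161157 W
P_out = η·P_in = 0.938 × 161157 = 151165 W
n = n_s = 120×60/6 = 1200 rpm (synchronous)
ω = 2π×1200/60 = 125.7 rad/s
τ = P_out/ω = 151165/125.7 = 1200 N·m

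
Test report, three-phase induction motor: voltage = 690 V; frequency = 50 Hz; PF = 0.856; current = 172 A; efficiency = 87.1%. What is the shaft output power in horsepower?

P_in = √3·V·I·cosφ = 1.732 × 690 × 172 × 0.856 = 175954 W
P_out = η·P_in = 0.871 × 175954 = 153256 W
= 153256/746 = 205 HP

205 HP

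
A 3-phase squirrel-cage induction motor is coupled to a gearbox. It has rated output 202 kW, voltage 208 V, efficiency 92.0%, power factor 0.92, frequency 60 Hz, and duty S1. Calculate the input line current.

662 A

P_out = 202 kW = 202000 W
P_in = P_out / η = 202000 / 0.920 = 219565 W
I_L = P_in / (√3·V_L·cosφ) = 219565 / (1.732 × 208 × 0.92) = 662 A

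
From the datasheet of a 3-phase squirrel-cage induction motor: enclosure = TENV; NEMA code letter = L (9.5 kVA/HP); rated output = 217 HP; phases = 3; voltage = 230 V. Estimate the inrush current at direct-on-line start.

S_LR = 9.5 × 217 = 2061.5 kVA
I_LR = S_LR/(√3·V_L) = 2061500/(1.732×230) = 5170 A

5170 A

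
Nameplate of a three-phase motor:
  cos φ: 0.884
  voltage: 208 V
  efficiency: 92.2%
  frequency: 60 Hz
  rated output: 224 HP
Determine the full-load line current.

569 A

P_out = 224 × 746 = 167104 W
P_in = P_out / η = 167104 / 0.922 = 181241 W
I_L = P_in / (√3·V_L·cosφ) = 181241 / (1.732 × 208 × 0.884) = 569 A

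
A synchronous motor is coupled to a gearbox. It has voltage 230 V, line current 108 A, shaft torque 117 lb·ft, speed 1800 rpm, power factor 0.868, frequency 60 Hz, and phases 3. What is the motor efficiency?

τ = 117 lb·ft × 1.356 = 158.7 N·m
ω = 2π × 1800/60 = 188.5 rad/s; P_out = τω = 158.7 × 188.5 = 29915 W
P_in = √3·V_L·I_L·cosφ = 1.732 × 230 × 108 × 0.868 = 37344 W
η = P_out / P_in = 29915 / 37344 = 0.801 = 80.1%

80.1 %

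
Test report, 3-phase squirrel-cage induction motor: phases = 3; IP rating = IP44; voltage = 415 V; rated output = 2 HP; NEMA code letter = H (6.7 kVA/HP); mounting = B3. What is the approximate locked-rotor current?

18.6 A

S_LR = 6.7 × 2 = 13.4 kVA
I_LR = S_LR/(√3·V_L) = 13400/(1.732×415) = 18.6 A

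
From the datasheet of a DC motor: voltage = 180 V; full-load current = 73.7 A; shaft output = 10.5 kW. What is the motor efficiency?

P_out = 10.5 kW = 10500 W
P_in = V·I = 180 × 73.7 = 13266 W
η = P_out / P_in = 10500 / 13266 = 0.791 = 79.1%

79.1 %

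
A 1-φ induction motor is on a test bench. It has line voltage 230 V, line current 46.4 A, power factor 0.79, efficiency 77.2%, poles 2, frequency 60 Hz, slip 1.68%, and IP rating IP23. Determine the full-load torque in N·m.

P_in = V·I·cosφ = 230 × 46.4 × 0.79 = 8431 W
P_out = η·P_in = 0.772 × 8431 = 6509 W
n_s = 120×60/2 = 3600 rpm; n = 3600×(1−0.0168) = 3540 rpm
ω = 2π×3540/60 = 370.7 rad/s
τ = P_out/ω = 6509/370.7 = 17.6 N·m

17.6 N·m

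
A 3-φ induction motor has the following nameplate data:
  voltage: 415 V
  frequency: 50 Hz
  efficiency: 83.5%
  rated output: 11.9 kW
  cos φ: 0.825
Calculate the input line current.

24 A

P_out = 11.9 kW = 11900 W
P_in = P_out / η = 11900 / 0.835 = 14251 W
I_L = P_in / (√3·V_L·cosφ) = 14251 / (1.732 × 415 × 0.825) = 24 A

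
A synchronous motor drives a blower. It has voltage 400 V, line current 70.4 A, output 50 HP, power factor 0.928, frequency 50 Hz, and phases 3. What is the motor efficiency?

P_out = 50 × 746 = 37300 W
P_in = √3·V_L·I_L·cosφ = 1.732 × 400 × 70.4 × 0.928 = 45261 W
η = P_out / P_in = 37300 / 45261 = 0.824 = 82.4%

82.4 %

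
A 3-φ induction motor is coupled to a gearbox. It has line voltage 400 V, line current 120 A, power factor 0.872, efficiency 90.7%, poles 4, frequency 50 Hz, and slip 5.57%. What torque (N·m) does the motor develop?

P_in = √3·V·I·cosφ = 1.732 × 400 × 120 × 0.872 = 72495 W
P_out = η·P_in = 0.907 × 72495 = 65753 W
n_s = 120×50/4 = 1500 rpm; n = 1500×(1−0.0557) = 1416 rpm
ω = 2π×1416/60 = 148.3 rad/s
τ = P_out/ω = 65753/148.3 = 443 N·m

443 N·m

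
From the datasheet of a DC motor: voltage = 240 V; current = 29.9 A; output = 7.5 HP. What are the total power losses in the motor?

1580 W

P_in = V·I = 240×29.9 = 7176 W
P_out = 7.5×746 = 5595 W
Losses = P_in − P_out = 7176 − 5595 = 1581 W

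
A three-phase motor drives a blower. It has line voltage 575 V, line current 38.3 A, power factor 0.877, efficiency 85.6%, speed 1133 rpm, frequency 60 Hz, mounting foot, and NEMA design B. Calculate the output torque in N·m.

241 N·m

P_in = √3·V·I·cosφ = 1.732 × 575 × 38.3 × 0.877 = 33451 W
P_out = η·P_in = 0.856 × 33451 = 28634 W
n = 1133 rpm
ω = 2π×1133/60 = 118.6 rad/s
τ = P_out/ω = 28634/118.6 = 241 N·m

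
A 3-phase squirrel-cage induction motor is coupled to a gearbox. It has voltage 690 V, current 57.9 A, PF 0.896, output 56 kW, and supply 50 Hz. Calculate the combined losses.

6 kW

P_in = √3·V·I·cosφ = 1.732×690×57.9×0.896 = 61999 W
P_out = 56000 W
Losses = P_in − P_out = 61999 − 56000 = 5999 W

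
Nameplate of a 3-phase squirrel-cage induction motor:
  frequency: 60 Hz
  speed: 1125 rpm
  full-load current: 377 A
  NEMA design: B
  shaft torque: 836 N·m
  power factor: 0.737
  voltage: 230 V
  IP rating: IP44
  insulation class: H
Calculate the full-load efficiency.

89.0 %

ω = 2π × 1125/60 = 117.8 rad/s; P_out = τω = 836 × 117.8 = 98481 W
P_in = √3·V_L·I_L·cosφ = 1.732 × 230 × 377 × 0.737 = 110684 W
η = P_out / P_in = 98481 / 110684 = 0.890 = 89.0%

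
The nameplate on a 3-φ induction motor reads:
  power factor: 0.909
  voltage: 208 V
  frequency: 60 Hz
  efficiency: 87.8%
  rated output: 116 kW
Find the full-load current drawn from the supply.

403 A

P_out = 116 kW = 116000 W
P_in = P_out / η = 116000 / 0.878 = 132118 W
I_L = P_in / (√3·V_L·cosφ) = 132118 / (1.732 × 208 × 0.909) = 403 A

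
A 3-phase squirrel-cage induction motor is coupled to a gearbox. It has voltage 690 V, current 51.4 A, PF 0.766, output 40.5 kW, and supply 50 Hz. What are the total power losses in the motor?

6.55 kW

P_in = √3·V·I·cosφ = 1.732×690×51.4×0.766 = 47053 W
P_out = 40500 W
Losses = P_in − P_out = 47053 − 40500 = 6553 W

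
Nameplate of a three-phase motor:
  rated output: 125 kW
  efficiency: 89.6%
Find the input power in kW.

140 kW

P_out = 125000 W
P_in = P_out/η = 125000/0.896 = 139509 W = 140 kW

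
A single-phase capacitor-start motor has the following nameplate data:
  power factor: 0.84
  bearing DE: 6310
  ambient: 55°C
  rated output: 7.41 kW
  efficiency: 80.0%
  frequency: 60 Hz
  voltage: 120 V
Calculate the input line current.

P_out = 7.41 kW = 7410 W
P_in = P_out / η = 7410 / 0.800 = 9263 W
I = P_in / (V·cosφ) = 9263 / (120 × 0.84) = 91.9 A

91.9 A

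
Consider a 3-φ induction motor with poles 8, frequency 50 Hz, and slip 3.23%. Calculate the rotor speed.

726 rpm

n_s = 120f/p = 120×50/8 = 750 rpm
n = n_s(1 − s) = 750 × (1 − 0.0323) = 726 rpm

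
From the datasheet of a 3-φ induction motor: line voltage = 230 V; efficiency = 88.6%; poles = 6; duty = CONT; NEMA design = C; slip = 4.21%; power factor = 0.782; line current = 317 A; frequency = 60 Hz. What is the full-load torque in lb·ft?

536 lb·ft

P_in = √3·V·I·cosφ = 1.732 × 230 × 317 × 0.782 = 98751 W
P_out = η·P_in = 0.886 × 98751 = 87493 W
n_s = 120×60/6 = 1200 rpm; n = 1200×(1−0.0421) = 1149 rpm
ω = 2π×1149/60 = 120.3 rad/s
τ = P_out/ω = 87493/120.3 = 727.3 N·m
In lb·ft: 727.3/1.356 = 536 lb·ft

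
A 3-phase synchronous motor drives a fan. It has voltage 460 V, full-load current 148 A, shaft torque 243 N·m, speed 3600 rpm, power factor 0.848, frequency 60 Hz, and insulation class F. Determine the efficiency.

ω = 2π × 3600/60 = 377 rad/s; P_out = τω = 243 × 377 = 91611 W
P_in = √3·V_L·I_L·cosφ = 1.732 × 460 × 148 × 0.848 = 99992 W
η = P_out / P_in = 91611 / 99992 = 0.916 = 91.6%

91.6 %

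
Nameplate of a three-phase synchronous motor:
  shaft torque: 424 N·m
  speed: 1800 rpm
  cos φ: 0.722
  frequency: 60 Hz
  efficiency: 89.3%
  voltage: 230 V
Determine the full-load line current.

ω = 2π×1800/60 = 188.5 rad/s; P_out = τω = 424 × 188.5 = 79924 W
P_in = P_out / η = 79924 / 0.893 = 89501 W
I_L = P_in / (√3·V_L·cosφ) = 89501 / (1.732 × 230 × 0.722) = 311 A

311 A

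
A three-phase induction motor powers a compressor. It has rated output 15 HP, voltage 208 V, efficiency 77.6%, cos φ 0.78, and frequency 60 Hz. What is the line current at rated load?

51.3 A

P_out = 15 × 746 = 11190 W
P_in = P_out / η = 11190 / 0.776 = 14420 W
I_L = P_in / (√3·V_L·cosφ) = 14420 / (1.732 × 208 × 0.78) = 51.3 A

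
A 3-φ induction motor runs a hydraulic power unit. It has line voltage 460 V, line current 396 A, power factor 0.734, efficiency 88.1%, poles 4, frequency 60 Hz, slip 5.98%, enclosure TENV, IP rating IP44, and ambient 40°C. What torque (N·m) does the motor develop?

P_in = √3·V·I·cosφ = 1.732 × 460 × 396 × 0.734 = 231578 W
P_out = η·P_in = 0.881 × 231578 = 204020 W
n_s = 120×60/4 = 1800 rpm; n = 1800×(1−0.0598) = 1692 rpm
ω = 2π×1692/60 = 177.2 rad/s
τ = P_out/ω = 204020/177.2 = 1150 N·m

1150 N·m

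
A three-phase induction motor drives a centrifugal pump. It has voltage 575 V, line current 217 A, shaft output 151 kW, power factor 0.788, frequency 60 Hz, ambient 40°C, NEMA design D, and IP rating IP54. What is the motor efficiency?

88.7 %

P_out = 151 kW = 151000 W
P_in = √3·V_L·I_L·cosφ = 1.732 × 575 × 217 × 0.788 = 170295 W
η = P_out / P_in = 151000 / 170295 = 0.887 = 88.7%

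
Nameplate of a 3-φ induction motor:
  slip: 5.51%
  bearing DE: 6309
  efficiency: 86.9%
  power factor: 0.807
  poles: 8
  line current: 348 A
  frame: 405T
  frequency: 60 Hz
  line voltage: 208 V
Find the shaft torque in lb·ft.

P_in = √3·V·I·cosφ = 1.732 × 208 × 348 × 0.807 = 101173 W
P_out = η·P_in = 0.869 × 101173 = 87919 W
n_s = 120×60/8 = 900 rpm; n = 900×(1−0.0551) = 850 rpm
ω = 2π×850/60 = 89.01 rad/s
τ = P_out/ω = 87919/89.01 = 987.7 N·m
In lb·ft: 987.7/1.356 = 728 lb·ft

728 lb·ft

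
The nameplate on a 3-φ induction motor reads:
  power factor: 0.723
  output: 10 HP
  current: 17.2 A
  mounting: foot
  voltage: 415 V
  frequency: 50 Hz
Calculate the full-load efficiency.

83.5 %

P_out = 10 × 746 = 7460 W
P_in = √3·V_L·I_L·cosφ = 1.732 × 415 × 17.2 × 0.723 = 8938 W
η = P_out / P_in = 7460 / 8938 = 0.835 = 83.5%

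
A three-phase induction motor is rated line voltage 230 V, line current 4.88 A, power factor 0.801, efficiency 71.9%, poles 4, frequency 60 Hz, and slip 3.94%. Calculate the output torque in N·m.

6.18 N·m

P_in = √3·V·I·cosφ = 1.732 × 230 × 4.88 × 0.801 = 1557 W
P_out = η·P_in = 0.719 × 1557 = 1119 W
n_s = 120×60/4 = 1800 rpm; n = 1800×(1−0.0394) = 1729 rpm
ω = 2π×1729/60 = 181.1 rad/s
τ = P_out/ω = 1119/181.1 = 6.18 N·m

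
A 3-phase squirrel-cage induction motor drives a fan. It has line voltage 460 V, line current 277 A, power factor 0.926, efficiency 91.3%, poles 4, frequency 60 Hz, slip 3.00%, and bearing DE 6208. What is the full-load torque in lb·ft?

753 lb·ft

P_in = √3·V·I·cosφ = 1.732 × 460 × 277 × 0.926 = 204360 W
P_out = η·P_in = 0.913 × 204360 = 186581 W
n_s = 120×60/4 = 1800 rpm; n = 1800×(1−0.03) = 1746 rpm
ω = 2π×1746/60 = 182.8 rad/s
τ = P_out/ω = 186581/182.8 = 1021 N·m
In lb·ft: 1021/1.356 = 753 lb·ft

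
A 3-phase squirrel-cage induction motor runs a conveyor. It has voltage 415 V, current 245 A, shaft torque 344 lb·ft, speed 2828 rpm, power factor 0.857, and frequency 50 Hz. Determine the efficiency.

91.5 %

τ = 344 lb·ft × 1.356 = 466.5 N·m
ω = 2π × 2828/60 = 296.1 rad/s; P_out = τω = 466.5 × 296.1 = 138131 W
P_in = √3·V_L·I_L·cosφ = 1.732 × 415 × 245 × 0.857 = 150919 W
η = P_out / P_in = 138131 / 150919 = 0.915 = 91.5%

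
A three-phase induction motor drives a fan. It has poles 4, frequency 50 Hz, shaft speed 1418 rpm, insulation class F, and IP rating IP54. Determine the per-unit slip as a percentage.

5.47 %

n_s = 120f/p = 120×50/4 = 1500 rpm
s = (n_s − n)/n_s = (1500 − 1418)/1500 = 0.0547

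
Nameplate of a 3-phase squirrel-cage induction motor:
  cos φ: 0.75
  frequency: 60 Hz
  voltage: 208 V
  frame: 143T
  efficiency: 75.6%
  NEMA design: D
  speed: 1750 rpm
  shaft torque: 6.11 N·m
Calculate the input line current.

5.48 A

ω = 2π×1750/60 = 183.3 rad/s; P_out = τω = 6.11 × 183.3 = 1120 W
P_in = P_out / η = 1120 / 0.756 = 1481 W
I_L = P_in / (√3·V_L·cosφ) = 1481 / (1.732 × 208 × 0.75) = 5.48 A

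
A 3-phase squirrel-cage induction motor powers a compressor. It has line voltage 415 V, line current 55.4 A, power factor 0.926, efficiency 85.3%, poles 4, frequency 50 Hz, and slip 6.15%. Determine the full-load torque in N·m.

213 N·m

P_in = √3·V·I·cosφ = 1.732 × 415 × 55.4 × 0.926 = 36874 W
P_out = η·P_in = 0.853 × 36874 = 31454 W
n_s = 120×50/4 = 1500 rpm; n = 1500×(1−0.0615) = 1408 rpm
ω = 2π×1408/60 = 147.4 rad/s
τ = P_out/ω = 31454/147.4 = 213 N·m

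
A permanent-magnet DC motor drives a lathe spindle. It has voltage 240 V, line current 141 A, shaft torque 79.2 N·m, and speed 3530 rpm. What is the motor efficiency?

86.5 %

ω = 2π × 3530/60 = 369.7 rad/s; P_out = τω = 79.2 × 369.7 = 29280 W
P_in = V·I = 240 × 141 = 33840 W
η = P_out / P_in = 29280 / 33840 = 0.865 = 86.5%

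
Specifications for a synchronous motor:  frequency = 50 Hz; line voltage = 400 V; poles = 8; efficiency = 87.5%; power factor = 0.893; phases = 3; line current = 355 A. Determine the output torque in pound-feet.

P_in = √3·V·I·cosφ = 1.732 × 400 × 355 × 0.893 = 219628 W
P_out = η·P_in = 0.875 × 219628 = 192175 W
n = n_s = 120×50/8 = 750 rpm (synchronous)
ω = 2π×750/60 = 78.54 rad/s
τ = P_out/ω = 192175/78.54 = 2447 N·m
In lb·ft: 2447/1.356 = 1800 lb·ft

1800 lb·ft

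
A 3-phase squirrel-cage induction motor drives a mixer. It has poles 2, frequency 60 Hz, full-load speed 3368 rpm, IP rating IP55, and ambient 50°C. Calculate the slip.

n_s = 120f/p = 120×60/2 = 3600 rpm
s = (n_s − n)/n_s = (3600 − 3368)/3600 = 0.0644

6.4 %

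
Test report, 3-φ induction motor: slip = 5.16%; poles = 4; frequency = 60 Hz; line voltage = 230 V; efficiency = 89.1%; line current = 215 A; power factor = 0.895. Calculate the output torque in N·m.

382 N·m

P_in = √3·V·I·cosφ = 1.732 × 230 × 215 × 0.895 = 76654 W
P_out = η·P_in = 0.891 × 76654 = 68299 W
n_s = 120×60/4 = 1800 rpm; n = 1800×(1−0.0516) = 1707 rpm
ω = 2π×1707/60 = 178.8 rad/s
τ = P_out/ω = 68299/178.8 = 382 N·m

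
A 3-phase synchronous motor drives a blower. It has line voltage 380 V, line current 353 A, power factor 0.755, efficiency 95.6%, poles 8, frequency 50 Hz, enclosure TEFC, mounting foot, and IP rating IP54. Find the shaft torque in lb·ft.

P_in = √3·V·I·cosφ = 1.732 × 380 × 353 × 0.755 = 175410 W
P_out = η·P_in = 0.956 × 175410 = 167692 W
n = n_s = 120×50/8 = 750 rpm (synchronous)
ω = 2π×750/60 = 78.54 rad/s
τ = P_out/ω = 167692/78.54 = 2135 N·m
In lb·ft: 2135/1.356 = 1570 lb·ft

1570 lb·ft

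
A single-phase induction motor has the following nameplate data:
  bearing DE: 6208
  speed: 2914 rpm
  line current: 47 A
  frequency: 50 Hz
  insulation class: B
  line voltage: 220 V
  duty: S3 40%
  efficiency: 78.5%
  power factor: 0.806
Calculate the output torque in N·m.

P_in = V·I·cosφ = 220 × 47 × 0.806 = 8334 W
P_out = η·P_in = 0.785 × 8334 = 6542 W
n = 2914 rpm
ω = 2π×2914/60 = 305.2 rad/s
τ = P_out/ω = 6542/305.2 = 21.4 N·m

21.4 N·m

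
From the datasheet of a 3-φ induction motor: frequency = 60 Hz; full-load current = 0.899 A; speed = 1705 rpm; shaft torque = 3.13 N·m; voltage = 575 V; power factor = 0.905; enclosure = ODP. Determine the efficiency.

ω = 2π × 1705/60 = 178.5 rad/s; P_out = τω = 3.13 × 178.5 = 559 W
P_in = √3·V_L·I_L·cosφ = 1.732 × 575 × 0.899 × 0.905 = 810 W
η = P_out / P_in = 559 / 810 = 0.690 = 69.0%

69.0 %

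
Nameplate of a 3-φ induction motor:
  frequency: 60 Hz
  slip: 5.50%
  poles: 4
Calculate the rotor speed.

n_s = 120f/p = 120×60/4 = 1800 rpm
n = n_s(1 − s) = 1800 × (1 − 0.055) = 1701 rpm

1701 rpm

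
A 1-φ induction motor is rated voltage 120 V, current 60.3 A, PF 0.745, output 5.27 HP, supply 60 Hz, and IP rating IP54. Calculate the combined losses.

P_in = V·I·cosφ = 120×60.3×0.745 = 5391 W
P_out = 5.27×746 = 3931 W
Losses = P_in − P_out = 5391 − 3931 = 1460 W

1460 W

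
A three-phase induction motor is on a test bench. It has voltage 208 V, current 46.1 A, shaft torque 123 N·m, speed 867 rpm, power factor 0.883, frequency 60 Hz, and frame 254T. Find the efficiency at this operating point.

76.1 %

ω = 2π × 867/60 = 90.79 rad/s; P_out = τω = 123 × 90.79 = 11167 W
P_in = √3·V_L·I_L·cosφ = 1.732 × 208 × 46.1 × 0.883 = 14665 W
η = P_out / P_in = 11167 / 14665 = 0.761 = 76.1%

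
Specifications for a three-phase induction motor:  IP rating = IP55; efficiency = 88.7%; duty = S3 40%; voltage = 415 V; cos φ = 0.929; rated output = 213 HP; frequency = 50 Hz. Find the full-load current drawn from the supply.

268 A

P_out = 213 × 746 = 158898 W
P_in = P_out / η = 158898 / 0.887 = 179141 W
I_L = P_in / (√3·V_L·cosφ) = 179141 / (1.732 × 415 × 0.929) = 268 A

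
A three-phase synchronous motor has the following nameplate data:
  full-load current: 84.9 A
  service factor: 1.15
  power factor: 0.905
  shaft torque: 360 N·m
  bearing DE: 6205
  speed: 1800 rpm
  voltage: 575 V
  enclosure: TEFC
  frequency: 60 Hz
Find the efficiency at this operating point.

ω = 2π × 1800/60 = 188.5 rad/s; P_out = τω = 360 × 188.5 = 67860 W
P_in = √3·V_L·I_L·cosφ = 1.732 × 575 × 84.9 × 0.905 = 76519 W
η = P_out / P_in = 67860 / 76519 = 0.887 = 88.7%

88.7 %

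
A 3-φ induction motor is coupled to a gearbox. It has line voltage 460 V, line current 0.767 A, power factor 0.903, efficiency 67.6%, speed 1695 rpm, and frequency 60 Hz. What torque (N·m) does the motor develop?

2.1 N·m

P_in = √3·V·I·cosφ = 1.732 × 460 × 0.767 × 0.903 = 552 W
P_out = η·P_in = 0.676 × 552 = 373 W
n = 1695 rpm
ω = 2π×1695/60 = 177.5 rad/s
τ = P_out/ω = 373/177.5 = 2.1 N·m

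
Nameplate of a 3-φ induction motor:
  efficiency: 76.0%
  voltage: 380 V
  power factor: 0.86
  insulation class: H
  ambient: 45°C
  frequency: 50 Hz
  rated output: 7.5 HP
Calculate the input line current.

13 A

P_out = 7.5 × 746 = 5595 W
P_in = P_out / η = 5595 / 0.760 = 7362 W
I_L = P_in / (√3·V_L·cosφ) = 7362 / (1.732 × 380 × 0.86) = 13 A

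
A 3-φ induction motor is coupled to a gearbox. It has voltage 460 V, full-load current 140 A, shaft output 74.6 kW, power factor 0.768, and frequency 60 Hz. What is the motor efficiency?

P_out = 74.6 kW = 74600 W
P_in = √3·V_L·I_L·cosφ = 1.732 × 460 × 140 × 0.768 = 85663 W
η = P_out / P_in = 74600 / 85663 = 0.871 = 87.1%

87.1 %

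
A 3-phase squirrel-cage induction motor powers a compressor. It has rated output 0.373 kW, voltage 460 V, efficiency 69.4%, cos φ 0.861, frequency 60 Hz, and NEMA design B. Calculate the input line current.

P_out = 0.373 kW = 373 W
P_in = P_out / η = 373 / 0.694 = 537 W
I_L = P_in / (√3·V_L·cosφ) = 537 / (1.732 × 460 × 0.861) = 0.783 A

0.783 A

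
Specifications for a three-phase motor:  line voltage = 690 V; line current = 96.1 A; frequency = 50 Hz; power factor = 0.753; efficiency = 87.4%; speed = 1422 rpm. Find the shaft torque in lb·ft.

P_in = √3·V·I·cosφ = 1.732 × 690 × 96.1 × 0.753 = 86480 W
P_out = η·P_in = 0.874 × 86480 = 75584 W
n = 1422 rpm
ω = 2π×1422/60 = 148.9 rad/s
τ = P_out/ω = 75584/148.9 = 507.6 N·m
In lb·ft: 507.6/1.356 = 374 lb·ft

374 lb·ft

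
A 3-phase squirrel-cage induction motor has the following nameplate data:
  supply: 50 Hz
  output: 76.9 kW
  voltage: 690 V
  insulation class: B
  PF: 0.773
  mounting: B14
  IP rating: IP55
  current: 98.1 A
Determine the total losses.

13700 W

P_in = √3·V·I·cosφ = 1.732×690×98.1×0.773 = 90624 W
P_out = 76900 W
Losses = P_in − P_out = 90624 − 76900 = 13724 W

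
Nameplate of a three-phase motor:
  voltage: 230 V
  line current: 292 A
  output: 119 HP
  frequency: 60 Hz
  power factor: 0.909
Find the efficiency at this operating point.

84.0 %

P_out = 119 × 746 = 88774 W
P_in = √3·V_L·I_L·cosφ = 1.732 × 230 × 292 × 0.909 = 105736 W
η = P_out / P_in = 88774 / 105736 = 0.840 = 84.0%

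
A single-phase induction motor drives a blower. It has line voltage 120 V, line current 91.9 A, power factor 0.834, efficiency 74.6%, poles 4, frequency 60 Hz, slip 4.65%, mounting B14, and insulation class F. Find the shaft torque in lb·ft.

28.2 lb·ft

P_in = V·I·cosφ = 120 × 91.9 × 0.834 = 9197 W
P_out = η·P_in = 0.746 × 9197 = 6861 W
n_s = 120×60/4 = 1800 rpm; n = 1800×(1−0.0465) = 1716 rpm
ω = 2π×1716/60 = 179.7 rad/s
τ = P_out/ω = 6861/179.7 = 38.18 N·m
In lb·ft: 38.18/1.356 = 28.2 lb·ft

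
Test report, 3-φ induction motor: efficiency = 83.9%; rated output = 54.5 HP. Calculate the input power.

48.5 kW

P_out = 54.5 × 746 = 40657 W
P_in = P_out/η = 40657/0.839 = 48459 W = 48.5 kW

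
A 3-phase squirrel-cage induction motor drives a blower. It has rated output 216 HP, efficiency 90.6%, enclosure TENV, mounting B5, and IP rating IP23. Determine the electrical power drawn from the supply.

178 kW

P_out = 216 × 746 = 161136 W
P_in = P_out/η = 161136/0.906 = 177854 W = 178 kW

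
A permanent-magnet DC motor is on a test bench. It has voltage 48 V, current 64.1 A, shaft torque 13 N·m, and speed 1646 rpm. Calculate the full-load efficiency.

72.8 %

ω = 2π × 1646/60 = 172.4 rad/s; P_out = τω = 13 × 172.4 = 2241 W
P_in = V·I = 48 × 64.1 = 3077 W
η = P_out / P_in = 2241 / 3077 = 0.728 = 72.8%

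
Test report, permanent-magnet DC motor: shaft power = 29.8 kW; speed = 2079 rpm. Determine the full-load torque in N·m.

ω = 2π × 2079/60 = 217.7 rad/s
τ = P/ω = 29800/217.7 = 137 N·m

137 N·m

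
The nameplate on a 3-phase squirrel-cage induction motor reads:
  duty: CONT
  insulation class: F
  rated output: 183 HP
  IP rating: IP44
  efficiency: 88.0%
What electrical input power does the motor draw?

P_out = 183 × 746 = 136518 W
P_in = P_out/η = 136518/0.88 = 155134 W = 155 kW

155 kW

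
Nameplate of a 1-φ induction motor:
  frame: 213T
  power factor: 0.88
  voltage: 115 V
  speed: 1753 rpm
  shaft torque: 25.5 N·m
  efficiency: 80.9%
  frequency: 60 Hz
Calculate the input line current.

57.2 A

ω = 2π×1753/60 = 183.6 rad/s; P_out = τω = 25.5 × 183.6 = 4682 W
P_in = P_out / η = 4682 / 0.809 = 5787 W
I = P_in / (V·cosφ) = 5787 / (115 × 0.88) = 57.2 A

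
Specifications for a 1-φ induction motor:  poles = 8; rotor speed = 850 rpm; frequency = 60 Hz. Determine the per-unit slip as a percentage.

5.6 %

n_s = 120f/p = 120×60/8 = 900 rpm
s = (n_s − n)/n_s = (900 − 850)/900 = 0.0556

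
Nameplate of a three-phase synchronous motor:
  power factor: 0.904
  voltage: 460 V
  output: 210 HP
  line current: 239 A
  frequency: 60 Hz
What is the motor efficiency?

P_out = 210 × 746 = 156660 W
P_in = √3·V_L·I_L·cosφ = 1.732 × 460 × 239 × 0.904 = 172136 W
η = P_out / P_in = 156660 / 172136 = 0.910 = 91.0%

91.0 %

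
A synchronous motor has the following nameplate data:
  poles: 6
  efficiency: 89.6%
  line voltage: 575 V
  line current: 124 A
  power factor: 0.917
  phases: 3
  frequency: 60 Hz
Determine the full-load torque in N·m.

P_in = √3·V·I·cosφ = 1.732 × 575 × 124 × 0.917 = 113242 W
P_out = η·P_in = 0.896 × 113242 = 101465 W
n = n_s = 120×60/6 = 1200 rpm (synchronous)
ω = 2π×1200/60 = 125.7 rad/s
τ = P_out/ω = 101465/125.7 = 807 N·m

807 N·m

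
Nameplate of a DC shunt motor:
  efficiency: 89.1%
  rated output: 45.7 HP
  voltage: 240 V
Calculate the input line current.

P_out = 45.7 × 746 = 34092 W
P_in = P_out / η = 34092 / 0.891 = 38263 W
I = P_in / V = 38263 / 240 = 159 A

159 A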